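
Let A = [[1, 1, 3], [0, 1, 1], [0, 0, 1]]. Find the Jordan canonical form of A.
J = [[1, 1, 0], [0, 1, 1], [0, 0, 1]]

The characteristic polynomial is det(xI - A) = (x - 1)^3, so the eigenvalues are 1 (algebraic multiplicity 3).

For λ = 1: rank(A - I) = 2, rank((A - I)^2) = 1, rank((A - I)^3) = 0. The eigenspace has dimension 3 - 2 = 1, so there is 1 Jordan block; the rank sequence gives block sizes [3].

Assembling the blocks gives the Jordan form J above.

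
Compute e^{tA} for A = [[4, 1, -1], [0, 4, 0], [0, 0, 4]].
e^{tA} = [[e^{4*t}, t*e^{4*t}, -t*e^{4*t}], [0, e^{4*t}, 0], [0, 0, e^{4*t}]]

A has Jordan form J = [[4, 1, 0], [0, 4, 0], [0, 0, 4]] with A = PJP^{-1}, so e^{tA} = P e^{tJ} P^{-1}.

For a Jordan block J_k(λ), e^{tJ_k(λ)} = e^{λt} · (I + tN + t^2 N^2/2! + ... + t^{k-1} N^{k-1}/(k-1)!) where N is the nilpotent superdiagonal part.

Assembling the blocks and conjugating back gives the entries of e^{tA} as shown above.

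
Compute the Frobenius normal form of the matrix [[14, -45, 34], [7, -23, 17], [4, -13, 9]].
R = [[0, 0, 5], [1, 0, 3], [0, 1, 0]]

The invariant factors of A (the non-unit diagonal entries of the Smith normal form of xI - A over ℚ[x]) are x^3 - 3x - 5, each dividing the next. The characteristic polynomial is their product, x^3 - 3x - 5.

The rational canonical form is the block-diagonal matrix of companion matrices C(f_i):
R = [[0, 0, 5], [1, 0, 3], [0, 1, 0]].

Note the characteristic polynomial does not split into linear factors over ℚ, so A has no Jordan form over ℚ; the rational canonical form exists over any field.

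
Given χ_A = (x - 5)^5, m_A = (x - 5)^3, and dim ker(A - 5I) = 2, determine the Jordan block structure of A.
Jordan blocks: (5, 3), (5, 2)

λ = 5: algebraic multiplicity 5 (exponent in χ_A), largest block size 3 (exponent in m_A), 2 blocks (geometric multiplicity). These force block sizes [3, 2].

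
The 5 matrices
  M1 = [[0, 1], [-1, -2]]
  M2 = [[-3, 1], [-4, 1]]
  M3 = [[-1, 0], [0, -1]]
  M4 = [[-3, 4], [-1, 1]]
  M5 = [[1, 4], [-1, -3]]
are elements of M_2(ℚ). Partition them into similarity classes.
2 classes: {M1, M2, M4, M5}, {M3}

Characteristic polynomials: χ_{M1} = (x + 1)^2, χ_{M2} = (x + 1)^2, χ_{M3} = (x + 1)^2, χ_{M4} = (x + 1)^2, χ_{M5} = (x + 1)^2.

{M1, M2, M4, M5}: invariant factors (x + 1)^2.

{M3}: invariant factors x + 1, x + 1.

Matrices are similar if and only if their invariant-factor lists agree; the partition into similarity classes is {M1, M2, M4, M5}, {M3}.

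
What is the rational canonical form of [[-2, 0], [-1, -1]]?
R = [[0, -2], [1, -3]]

The invariant factors of A (the non-unit diagonal entries of the Smith normal form of xI - A over ℚ[x]) are (x + 1)(x + 2), each dividing the next. The characteristic polynomial is their product, (x + 1)(x + 2).

The rational canonical form is the block-diagonal matrix of companion matrices C(f_i):
R = [[0, -2], [1, -3]].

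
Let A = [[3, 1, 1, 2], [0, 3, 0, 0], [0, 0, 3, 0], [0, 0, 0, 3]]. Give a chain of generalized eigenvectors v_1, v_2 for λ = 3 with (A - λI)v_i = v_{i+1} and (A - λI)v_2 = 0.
v_1 = [[0, 1, 0, 0]]^T, v_2 = [[1, 0, 0, 0]]^T

We seek v_1 ∈ ker((A - 3I)^2) \ ker(A - 3I), then set v_{i+1} = (A - 3I) v_i.

One such chain is v_1 = [[0, 1, 0, 0]]^T, v_2 = [[1, 0, 0, 0]]^T. Check: (A - 3I) v_2 = [[0, 0, 0, 0]]^T = 0.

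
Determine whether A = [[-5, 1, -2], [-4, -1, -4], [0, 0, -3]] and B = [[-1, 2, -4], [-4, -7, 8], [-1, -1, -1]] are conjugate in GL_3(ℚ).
Yes.

Two matrices over a field are similar if and only if they have the same invariant factors.

Both A and B have characteristic polynomial (x + 3)^3 and minimal polynomial (x + 3)^2. Computing further, both have invariant factors x + 3, (x + 3)^2. Hence A and B are similar.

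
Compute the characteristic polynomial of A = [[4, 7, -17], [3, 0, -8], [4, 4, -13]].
χ_A(x) = (x + 3)^3

xI - A = [[x - 4, -7, 17], [-3, x, 8], [-4, -4, x + 13]].

Expanding det(xI - A) along the first row:
det(xI - A) = + (x - 4)·det([[x, 8], [-4, x + 13]]) - (-7)·det([[-3, 8], [-4, x + 13]]) + (17)·det([[-3, x], [-4, -4]]).

Evaluating gives χ_A(x) = x^3 + 9x^2 + 27x + 27 = (x + 3)^3.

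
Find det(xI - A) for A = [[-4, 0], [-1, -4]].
xI - A = [[x + 4, 0], [1, x + 4]].

Expanding det(xI - A) along the first row:
det(xI - A) = + (x + 4)·det([[x + 4]]) - (0)·det([[1]]).

Evaluating gives χ_A(x) = x^2 + 8x + 16 = (x + 4)^2.

χ_A(x) = (x + 4)^2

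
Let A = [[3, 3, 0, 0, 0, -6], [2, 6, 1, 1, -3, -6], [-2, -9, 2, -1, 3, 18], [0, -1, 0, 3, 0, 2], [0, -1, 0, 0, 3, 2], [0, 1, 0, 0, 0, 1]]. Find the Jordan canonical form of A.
The characteristic polynomial is det(xI - A) = (x - 3)^6, so the eigenvalues are 3 (algebraic multiplicity 6).

For λ = 3: rank(A - 3I) = 2, rank((A - 3I)^2) = 1, rank((A - 3I)^3) = 0. The eigenspace has dimension 6 - 2 = 4, so there are 4 Jordan blocks; the rank sequence gives block sizes [3, 1, 1, 1].

Assembling the blocks gives the Jordan form J above.

J = [[3, 1, 0, 0, 0, 0], [0, 3, 1, 0, 0, 0], [0, 0, 3, 0, 0, 0], [0, 0, 0, 3, 0, 0], [0, 0, 0, 0, 3, 0], [0, 0, 0, 0, 0, 3]]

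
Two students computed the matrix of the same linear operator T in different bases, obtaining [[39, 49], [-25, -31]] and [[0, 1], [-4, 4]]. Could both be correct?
trace(A) = 8 but trace(B) = 4. The trace is a similarity invariant, so A and B are not similar.

No.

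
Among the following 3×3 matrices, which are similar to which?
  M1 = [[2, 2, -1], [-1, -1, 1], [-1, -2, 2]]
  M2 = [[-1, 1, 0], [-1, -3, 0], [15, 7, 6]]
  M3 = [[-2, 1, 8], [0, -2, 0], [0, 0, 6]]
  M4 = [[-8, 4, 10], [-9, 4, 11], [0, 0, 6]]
2 classes: {M1}, {M2, M3, M4}

Characteristic polynomials: χ_{M1} = (x - 1)^3, χ_{M2} = (x - 6)(x + 2)^2, χ_{M3} = (x - 6)(x + 2)^2, χ_{M4} = (x - 6)(x + 2)^2.

{M1}: invariant factors x - 1, (x - 1)^2.

{M2, M3, M4}: invariant factors (x - 6)(x + 2)^2.

Matrices are similar if and only if their invariant-factor lists agree; the partition into similarity classes is {M1}, {M2, M3, M4}.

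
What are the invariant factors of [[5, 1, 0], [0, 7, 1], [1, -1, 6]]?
The Jordan structure of A has elementary divisors (x - 6)^3. Arranging the block sizes at each eigenvalue in decreasing order and taking row products gives the invariant factors.

Invariant factors (smallest first, each dividing the next): (x - 6)^3.

Check: the last factor (x - 6)^3 is the minimal polynomial, and the product (x - 6)^3 is the characteristic polynomial.

(x - 6)^3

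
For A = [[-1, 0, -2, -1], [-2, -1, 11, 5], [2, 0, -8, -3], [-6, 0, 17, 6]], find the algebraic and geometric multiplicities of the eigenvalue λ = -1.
algebraic multiplicity 4, geometric multiplicity 2

The characteristic polynomial is (x + 1)^4, so the factor x + 1 appears with exponent 4: the algebraic multiplicity is 4.

rank(A + I) = 2, so the eigenspace has dimension 4 - 2 = 2: the geometric multiplicity is 2.

Since 2 < 4, A is not diagonalizable.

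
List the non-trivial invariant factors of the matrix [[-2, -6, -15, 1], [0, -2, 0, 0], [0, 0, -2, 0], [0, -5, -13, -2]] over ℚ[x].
The Jordan structure of A has elementary divisors (x + 2)^3, (x + 2). Arranging the block sizes at each eigenvalue in decreasing order and taking row products gives the invariant factors.

Invariant factors (smallest first, each dividing the next): x + 2, (x + 2)^3.

Check: the last factor (x + 2)^3 is the minimal polynomial, and the product (x + 2)^4 is the characteristic polynomial.

x + 2, (x + 2)^3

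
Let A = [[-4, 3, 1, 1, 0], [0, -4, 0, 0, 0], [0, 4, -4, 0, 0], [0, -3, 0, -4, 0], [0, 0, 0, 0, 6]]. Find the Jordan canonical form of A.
The characteristic polynomial is det(xI - A) = (x - 6)(x + 4)^4, so the eigenvalues are -4 (algebraic multiplicity 4), 6 (algebraic multiplicity 1).

For λ = -4: rank(A + 4I) = 3, rank((A + 4I)^2) = 2, rank((A + 4I)^3) = 1. The eigenspace has dimension 5 - 3 = 2, so there are 2 Jordan blocks; the rank sequence gives block sizes [3, 1].

For λ = 6: algebraic multiplicity 1 gives one 1×1 block.

Assembling the blocks gives the Jordan form J above.

J = [[-4, 1, 0, 0, 0], [0, -4, 1, 0, 0], [0, 0, -4, 0, 0], [0, 0, 0, -4, 0], [0, 0, 0, 0, 6]]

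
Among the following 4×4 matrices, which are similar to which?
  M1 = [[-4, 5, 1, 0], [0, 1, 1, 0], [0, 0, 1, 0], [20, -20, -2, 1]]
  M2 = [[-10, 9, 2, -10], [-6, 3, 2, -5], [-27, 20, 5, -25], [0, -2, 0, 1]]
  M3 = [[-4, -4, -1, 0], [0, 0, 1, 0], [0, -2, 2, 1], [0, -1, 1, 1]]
Characteristic polynomials: χ_{M1} = (x - 1)^3(x + 4), χ_{M2} = (x - 1)^3(x + 4), χ_{M3} = (x - 1)^3(x + 4).

{M1}: invariant factors x - 1, (x - 1)^2(x + 4).

{M2, M3}: invariant factors (x - 1)^3(x + 4).

Matrices are similar if and only if their invariant-factor lists agree; the partition into similarity classes is {M1}, {M2, M3}.

2 classes: {M1}, {M2, M3}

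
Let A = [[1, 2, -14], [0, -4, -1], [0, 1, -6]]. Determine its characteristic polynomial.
χ_A(x) = (x - 1)(x + 5)^2

xI - A = [[x - 1, -2, 14], [0, x + 4, 1], [0, -1, x + 6]].

Expanding det(xI - A) along the first row:
det(xI - A) = + (x - 1)·det([[x + 4, 1], [-1, x + 6]]) - (-2)·det([[0, 1], [0, x + 6]]) + (14)·det([[0, x + 4], [0, -1]]).

Evaluating gives χ_A(x) = x^3 + 9x^2 + 15x - 25 = (x - 1)(x + 5)^2.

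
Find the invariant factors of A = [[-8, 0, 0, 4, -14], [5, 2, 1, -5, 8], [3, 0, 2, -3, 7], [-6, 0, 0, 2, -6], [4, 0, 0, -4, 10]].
The Jordan structure of A has elementary divisors (x + 4), (x - 2)^3, (x - 6). Arranging the block sizes at each eigenvalue in decreasing order and taking row products gives the invariant factors.

Invariant factors (smallest first, each dividing the next): (x - 6)(x - 2)^3(x + 4).

Check: the last factor (x - 6)(x - 2)^3(x + 4) is the minimal polynomial, and the product (x - 6)(x - 2)^3(x + 4) is the characteristic polynomial.

(x - 6)(x - 2)^3(x + 4)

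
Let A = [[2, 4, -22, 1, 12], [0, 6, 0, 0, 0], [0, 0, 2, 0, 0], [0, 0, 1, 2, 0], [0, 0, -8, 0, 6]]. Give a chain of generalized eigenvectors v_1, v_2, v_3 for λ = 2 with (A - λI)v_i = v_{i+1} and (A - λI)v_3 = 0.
We seek v_1 ∈ ker((A - 2I)^3) \ ker((A - 2I)^2), then set v_{i+1} = (A - 2I) v_i.

One such chain is v_1 = [[10, 0, 1, -3, 2]]^T, v_2 = [[-1, 0, 0, 1, 0]]^T, v_3 = [[1, 0, 0, 0, 0]]^T. Check: (A - 2I) v_3 = [[0, 0, 0, 0, 0]]^T = 0.

v_1 = [[10, 0, 1, -3, 2]]^T, v_2 = [[-1, 0, 0, 1, 0]]^T, v_3 = [[1, 0, 0, 0, 0]]^T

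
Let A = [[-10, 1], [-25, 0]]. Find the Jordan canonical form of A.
J = [[-5, 1], [0, -5]]

The characteristic polynomial is det(xI - A) = (x + 5)^2, so the eigenvalues are -5 (algebraic multiplicity 2).

For λ = -5: rank(A + 5I) = 1, rank((A + 5I)^2) = 0. The eigenspace has dimension 2 - 1 = 1, so there is 1 Jordan block; the rank sequence gives block sizes [2].

Assembling the blocks gives the Jordan form J above.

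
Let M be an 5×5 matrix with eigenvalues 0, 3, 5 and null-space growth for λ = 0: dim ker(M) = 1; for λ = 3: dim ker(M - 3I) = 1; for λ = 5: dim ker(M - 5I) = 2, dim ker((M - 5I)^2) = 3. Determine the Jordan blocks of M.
λ = 0: successive nullity increments [1] count blocks of size ≥ k; block sizes are [1].
λ = 3: successive nullity increments [1] count blocks of size ≥ k; block sizes are [1].
λ = 5: successive nullity increments [2, 1] count blocks of size ≥ k; block sizes are [2, 1].

Jordan blocks: (0, 1), (3, 1), (5, 2), (5, 1)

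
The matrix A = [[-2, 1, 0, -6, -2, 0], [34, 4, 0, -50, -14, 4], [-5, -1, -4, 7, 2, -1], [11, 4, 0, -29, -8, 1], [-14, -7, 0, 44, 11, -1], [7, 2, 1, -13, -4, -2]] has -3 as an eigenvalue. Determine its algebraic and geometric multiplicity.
algebraic multiplicity 2, geometric multiplicity 2

The characteristic polynomial is (x + 3)^2(x + 4)^4, so the factor x + 3 appears with exponent 2: the algebraic multiplicity is 2.

rank(A + 3I) = 4, so the eigenspace has dimension 6 - 4 = 2: the geometric multiplicity is 2.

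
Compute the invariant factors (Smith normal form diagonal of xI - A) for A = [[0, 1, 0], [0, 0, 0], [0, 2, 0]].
The Jordan structure of A has elementary divisors x^2, x. Arranging the block sizes at each eigenvalue in decreasing order and taking row products gives the invariant factors.

Invariant factors (smallest first, each dividing the next): x, x^2.

Check: the last factor x^2 is the minimal polynomial, and the product x^3 is the characteristic polynomial.

x, x^2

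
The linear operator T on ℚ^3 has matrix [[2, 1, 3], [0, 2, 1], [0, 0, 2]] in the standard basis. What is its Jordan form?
The characteristic polynomial is det(xI - A) = (x - 2)^3, so the eigenvalues are 2 (algebraic multiplicity 3).

For λ = 2: rank(A - 2I) = 2, rank((A - 2I)^2) = 1, rank((A - 2I)^3) = 0. The eigenspace has dimension 3 - 2 = 1, so there is 1 Jordan block; the rank sequence gives block sizes [3].

Assembling the blocks gives the Jordan form J above.

J = [[2, 1, 0], [0, 2, 1], [0, 0, 2]]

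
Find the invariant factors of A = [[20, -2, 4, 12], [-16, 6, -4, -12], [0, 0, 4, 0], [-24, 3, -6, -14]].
The Jordan structure of A has elementary divisors (x - 4)^2, (x - 4), (x - 4). Arranging the block sizes at each eigenvalue in decreasing order and taking row products gives the invariant factors.

Invariant factors (smallest first, each dividing the next): x - 4, x - 4, (x - 4)^2.

Check: the last factor (x - 4)^2 is the minimal polynomial, and the product (x - 4)^4 is the characteristic polynomial.

x - 4, x - 4, (x - 4)^2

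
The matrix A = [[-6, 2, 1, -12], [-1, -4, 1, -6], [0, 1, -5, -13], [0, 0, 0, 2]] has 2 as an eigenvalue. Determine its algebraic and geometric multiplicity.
algebraic multiplicity 1, geometric multiplicity 1

The characteristic polynomial is (x - 2)(x + 5)^3, so the factor x - 2 appears with exponent 1: the algebraic multiplicity is 1.

rank(A - 2I) = 3, so the eigenspace has dimension 4 - 3 = 1: the geometric multiplicity is 1.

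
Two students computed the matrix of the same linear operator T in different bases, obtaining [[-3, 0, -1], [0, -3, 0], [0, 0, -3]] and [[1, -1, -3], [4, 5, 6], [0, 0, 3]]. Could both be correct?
trace(A) = -9 but trace(B) = 9. The trace is a similarity invariant, so A and B are not similar.

No.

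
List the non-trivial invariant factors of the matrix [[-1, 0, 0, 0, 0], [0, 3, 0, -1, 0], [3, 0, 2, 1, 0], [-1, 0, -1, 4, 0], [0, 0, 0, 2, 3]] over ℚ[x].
The Jordan structure of A has elementary divisors (x + 1), (x - 3)^3, (x - 3). Arranging the block sizes at each eigenvalue in decreasing order and taking row products gives the invariant factors.

Invariant factors (smallest first, each dividing the next): x - 3, (x - 3)^3(x + 1).

Check: the last factor (x - 3)^3(x + 1) is the minimal polynomial, and the product (x - 3)^4(x + 1) is the characteristic polynomial.

x - 3, (x - 3)^3(x + 1)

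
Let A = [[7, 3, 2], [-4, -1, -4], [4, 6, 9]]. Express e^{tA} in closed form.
A has Jordan form J = [[5, 1, 0], [0, 5, 0], [0, 0, 5]] with A = PJP^{-1}, so e^{tA} = P e^{tJ} P^{-1}.

For a Jordan block J_k(λ), e^{tJ_k(λ)} = e^{λt} · (I + tN + t^2 N^2/2! + ... + t^{k-1} N^{k-1}/(k-1)!) where N is the nilpotent superdiagonal part.

Assembling the blocks and conjugating back gives the entries of e^{tA} as shown above.

e^{tA} = [[(2*t + 1)*e^{5*t}, 3*t*e^{5*t}, 2*t*e^{5*t}], [-4*t*e^{5*t}, (1 - 6*t)*e^{5*t}, -4*t*e^{5*t}], [4*t*e^{5*t}, 6*t*e^{5*t}, (4*t + 1)*e^{5*t}]]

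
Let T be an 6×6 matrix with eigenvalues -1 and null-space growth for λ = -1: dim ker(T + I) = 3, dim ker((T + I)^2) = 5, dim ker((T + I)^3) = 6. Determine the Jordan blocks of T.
Jordan blocks: (-1, 3), (-1, 2), (-1, 1)

λ = -1: successive nullity increments [3, 2, 1] count blocks of size ≥ k; block sizes are [3, 2, 1].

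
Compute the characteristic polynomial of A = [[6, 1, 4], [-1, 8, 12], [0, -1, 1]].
xI - A = [[x - 6, -1, -4], [1, x - 8, -12], [0, 1, x - 1]].

Expanding det(xI - A) along the first row:
det(xI - A) = + (x - 6)·det([[x - 8, -12], [1, x - 1]]) - (-1)·det([[1, -12], [0, x - 1]]) + (-4)·det([[1, x - 8], [0, 1]]).

Evaluating gives χ_A(x) = x^3 - 15x^2 + 75x - 125 = (x - 5)^3.

χ_A(x) = (x - 5)^3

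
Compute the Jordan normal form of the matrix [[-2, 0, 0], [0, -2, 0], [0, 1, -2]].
The characteristic polynomial is det(xI - A) = (x + 2)^3, so the eigenvalues are -2 (algebraic multiplicity 3).

For λ = -2: rank(A + 2I) = 1, rank((A + 2I)^2) = 0. The eigenspace has dimension 3 - 1 = 2, so there are 2 Jordan blocks; the rank sequence gives block sizes [2, 1].

Assembling the blocks gives the Jordan form J above.

J = [[-2, 1, 0], [0, -2, 0], [0, 0, -2]]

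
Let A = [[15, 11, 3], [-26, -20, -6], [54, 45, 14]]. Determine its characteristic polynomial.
χ_A(x) = (x - 5)(x - 2)^2

xI - A = [[x - 15, -11, -3], [26, x + 20, 6], [-54, -45, x - 14]].

Expanding det(xI - A) along the first row:
det(xI - A) = + (x - 15)·det([[x + 20, 6], [-45, x - 14]]) - (-11)·det([[26, 6], [-54, x - 14]]) + (-3)·det([[26, x + 20], [-54, -45]]).

Evaluating gives χ_A(x) = x^3 - 9x^2 + 24x - 20 = (x - 5)(x - 2)^2.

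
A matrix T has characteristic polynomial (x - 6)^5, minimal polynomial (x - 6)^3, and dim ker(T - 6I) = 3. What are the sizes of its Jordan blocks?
Jordan blocks: (6, 3), (6, 1), (6, 1)

λ = 6: algebraic multiplicity 5 (exponent in χ_T), largest block size 3 (exponent in m_T), 3 blocks (geometric multiplicity). These force block sizes [3, 1, 1].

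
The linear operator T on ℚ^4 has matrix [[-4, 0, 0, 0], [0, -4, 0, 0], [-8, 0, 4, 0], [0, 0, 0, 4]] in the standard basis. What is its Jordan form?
The characteristic polynomial is det(xI - A) = (x - 4)^2(x + 4)^2, so the eigenvalues are -4 (algebraic multiplicity 2), 4 (algebraic multiplicity 2).

For λ = -4: rank(A + 4I) = 2. The eigenspace has dimension 4 - 2 = 2, so there are 2 Jordan blocks; the rank sequence gives block sizes [1, 1].

For λ = 4: rank(A - 4I) = 2. The eigenspace has dimension 4 - 2 = 2, so there are 2 Jordan blocks; the rank sequence gives block sizes [1, 1].

Assembling the blocks gives the Jordan form J above.

J = [[-4, 0, 0, 0], [0, -4, 0, 0], [0, 0, 4, 0], [0, 0, 0, 4]]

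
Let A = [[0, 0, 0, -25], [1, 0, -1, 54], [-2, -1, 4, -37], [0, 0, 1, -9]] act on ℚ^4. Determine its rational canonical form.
R = [[0, 0, 0, 25], [1, 0, 0, 5], [0, 1, 0, 0], [0, 0, 1, -5]]

The invariant factors of A (the non-unit diagonal entries of the Smith normal form of xI - A over ℚ[x]) are (x + 5)(x^3 - 5), each dividing the next. The characteristic polynomial is their product, (x + 5)(x^3 - 5).

The rational canonical form is the block-diagonal matrix of companion matrices C(f_i):
R = [[0, 0, 0, 25], [1, 0, 0, 5], [0, 1, 0, 0], [0, 0, 1, -5]].

Note the characteristic polynomial does not split into linear factors over ℚ, so A has no Jordan form over ℚ; the rational canonical form exists over any field.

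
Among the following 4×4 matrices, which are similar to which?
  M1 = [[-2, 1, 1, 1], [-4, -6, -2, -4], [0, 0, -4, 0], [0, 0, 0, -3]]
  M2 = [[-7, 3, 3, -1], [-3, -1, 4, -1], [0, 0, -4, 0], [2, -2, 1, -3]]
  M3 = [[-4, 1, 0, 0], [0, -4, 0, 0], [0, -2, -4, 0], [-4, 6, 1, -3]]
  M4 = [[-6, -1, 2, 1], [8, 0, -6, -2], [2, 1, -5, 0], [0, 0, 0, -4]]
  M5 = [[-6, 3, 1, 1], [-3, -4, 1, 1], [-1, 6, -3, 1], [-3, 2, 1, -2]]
2 classes: {M1, M3, M4}, {M2, M5}

Characteristic polynomials: χ_{M1} = (x + 3)(x + 4)^3, χ_{M2} = (x + 3)(x + 4)^3, χ_{M3} = (x + 3)(x + 4)^3, χ_{M4} = (x + 3)(x + 4)^3, χ_{M5} = (x + 3)(x + 4)^3.

{M1, M3, M4}: invariant factors x + 4, (x + 3)(x + 4)^2.

{M2, M5}: invariant factors (x + 3)(x + 4)^3.

Matrices are similar if and only if their invariant-factor lists agree; the partition into similarity classes is {M1, M3, M4}, {M2, M5}.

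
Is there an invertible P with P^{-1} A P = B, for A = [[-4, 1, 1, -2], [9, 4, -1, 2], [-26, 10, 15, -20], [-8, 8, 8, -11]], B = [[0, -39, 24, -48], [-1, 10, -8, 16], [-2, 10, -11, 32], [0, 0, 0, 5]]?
Two matrices over a field are similar if and only if they have the same invariant factors.

Both A and B have characteristic polynomial (x - 5)^2(x + 3)^2 and minimal polynomial (x - 5)(x + 3)^2. Computing further, both have invariant factors x - 5, (x - 5)(x + 3)^2. Hence A and B are similar.

Yes.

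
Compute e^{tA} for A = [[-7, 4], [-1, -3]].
e^{tA} = [[(1 - 2*t)*e^{-5*t}, 4*t*e^{-5*t}], [-t*e^{-5*t}, (2*t + 1)*e^{-5*t}]]

A has Jordan form J = [[-5, 1], [0, -5]] with A = PJP^{-1}, so e^{tA} = P e^{tJ} P^{-1}.

For a Jordan block J_k(λ), e^{tJ_k(λ)} = e^{λt} · (I + tN + t^2 N^2/2! + ... + t^{k-1} N^{k-1}/(k-1)!) where N is the nilpotent superdiagonal part.

Assembling the blocks and conjugating back gives the entries of e^{tA} as shown above.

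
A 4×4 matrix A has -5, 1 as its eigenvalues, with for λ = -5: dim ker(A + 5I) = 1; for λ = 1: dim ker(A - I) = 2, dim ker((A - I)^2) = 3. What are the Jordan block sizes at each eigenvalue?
λ = -5: successive nullity increments [1] count blocks of size ≥ k; block sizes are [1].
λ = 1: successive nullity increments [2, 1] count blocks of size ≥ k; block sizes are [2, 1].

Jordan blocks: (-5, 1), (1, 2), (1, 1)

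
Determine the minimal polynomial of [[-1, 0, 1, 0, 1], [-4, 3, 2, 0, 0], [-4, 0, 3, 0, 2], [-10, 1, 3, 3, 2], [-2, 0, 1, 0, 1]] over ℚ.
m_A(x) = (x - 3)^2(x - 1)^3

The characteristic polynomial factors as (x - 3)^2(x - 1)^3. The minimal polynomial is ∏(x - λ)^{k_λ} where k_λ is the size of the largest Jordan block at λ.

For λ = 1: rank(A - I) = 4, and the largest Jordan block has size 3 (the smallest k with rank((A - I)^k) = rank((A - I)^(k+1))).
For λ = 3: rank(A - 3I) = 4, and the largest Jordan block has size 2 (the smallest k with rank((A - 3I)^k) = rank((A - 3I)^(k+1))).

So m_A(x) = (x - 3)^2(x - 1)^3.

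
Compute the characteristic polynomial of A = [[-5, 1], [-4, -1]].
xI - A = [[x + 5, -1], [4, x + 1]].

Expanding det(xI - A) along the first row:
det(xI - A) = + (x + 5)·det([[x + 1]]) - (-1)·det([[4]]).

Evaluating gives χ_A(x) = x^2 + 6x + 9 = (x + 3)^2.

χ_A(x) = (x + 3)^2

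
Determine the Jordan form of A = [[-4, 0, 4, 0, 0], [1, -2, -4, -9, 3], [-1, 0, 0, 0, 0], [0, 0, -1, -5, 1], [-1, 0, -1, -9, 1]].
J = [[-2, 1, 0, 0, 0], [0, -2, 1, 0, 0], [0, 0, -2, 0, 0], [0, 0, 0, -2, 1], [0, 0, 0, 0, -2]]

The characteristic polynomial is det(xI - A) = (x + 2)^5, so the eigenvalues are -2 (algebraic multiplicity 5).

For λ = -2: rank(A + 2I) = 3, rank((A + 2I)^2) = 1, rank((A + 2I)^3) = 0. The eigenspace has dimension 5 - 3 = 2, so there are 2 Jordan blocks; the rank sequence gives block sizes [3, 2].

Assembling the blocks gives the Jordan form J above.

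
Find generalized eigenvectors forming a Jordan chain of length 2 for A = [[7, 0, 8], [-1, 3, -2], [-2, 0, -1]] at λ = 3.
v_1 = [[1, 0, 0]]^T, v_2 = [[4, -1, -2]]^T

We seek v_1 ∈ ker((A - 3I)^2) \ ker(A - 3I), then set v_{i+1} = (A - 3I) v_i.

One such chain is v_1 = [[1, 0, 0]]^T, v_2 = [[4, -1, -2]]^T. Check: (A - 3I) v_2 = [[0, 0, 0]]^T = 0.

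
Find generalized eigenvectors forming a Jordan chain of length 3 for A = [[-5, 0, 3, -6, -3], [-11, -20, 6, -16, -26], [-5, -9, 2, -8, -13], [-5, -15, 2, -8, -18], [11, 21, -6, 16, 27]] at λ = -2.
We seek v_1 ∈ ker((A + 2I)^3) \ ker((A + 2I)^2), then set v_{i+1} = (A + 2I) v_i.

One such chain is v_1 = [[-1, 0, 1, 1, 0]]^T, v_2 = [[0, 1, 1, 1, -1]]^T, v_3 = [[0, -2, 0, -1, 2]]^T. Check: (A + 2I) v_3 = [[0, 0, 0, 0, 0]]^T = 0.

v_1 = [[-1, 0, 1, 1, 0]]^T, v_2 = [[0, 1, 1, 1, -1]]^T, v_3 = [[0, -2, 0, -1, 2]]^T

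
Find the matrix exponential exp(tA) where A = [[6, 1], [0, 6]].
e^{tA} = [[e^{6*t}, t*e^{6*t}], [0, e^{6*t}]]

A has Jordan form J = [[6, 1], [0, 6]] with A = PJP^{-1}, so e^{tA} = P e^{tJ} P^{-1}.

For a Jordan block J_k(λ), e^{tJ_k(λ)} = e^{λt} · (I + tN + t^2 N^2/2! + ... + t^{k-1} N^{k-1}/(k-1)!) where N is the nilpotent superdiagonal part.

Assembling the blocks and conjugating back gives the entries of e^{tA} as shown above.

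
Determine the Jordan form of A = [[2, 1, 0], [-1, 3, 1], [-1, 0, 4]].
The characteristic polynomial is det(xI - A) = (x - 3)^3, so the eigenvalues are 3 (algebraic multiplicity 3).

For λ = 3: rank(A - 3I) = 2, rank((A - 3I)^2) = 1, rank((A - 3I)^3) = 0. The eigenspace has dimension 3 - 2 = 1, so there is 1 Jordan block; the rank sequence gives block sizes [3].

Assembling the blocks gives the Jordan form J above.

J = [[3, 1, 0], [0, 3, 1], [0, 0, 3]]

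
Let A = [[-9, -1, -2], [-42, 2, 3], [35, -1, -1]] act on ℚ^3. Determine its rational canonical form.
The invariant factors of A (the non-unit diagonal entries of the Smith normal form of xI - A over ℚ[x]) are (x + 2)^2(x + 4), each dividing the next. The characteristic polynomial is their product, (x + 2)^2(x + 4).

The rational canonical form is the block-diagonal matrix of companion matrices C(f_i):
R = [[0, 0, -16], [1, 0, -20], [0, 1, -8]].

R = [[0, 0, -16], [1, 0, -20], [0, 1, -8]]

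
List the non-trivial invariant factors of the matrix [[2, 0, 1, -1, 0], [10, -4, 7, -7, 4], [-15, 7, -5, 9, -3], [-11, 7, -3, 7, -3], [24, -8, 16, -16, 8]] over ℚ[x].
The Jordan structure of A has elementary divisors x^2, x, (x - 4)^2. Arranging the block sizes at each eigenvalue in decreasing order and taking row products gives the invariant factors.

Invariant factors (smallest first, each dividing the next): x, x^2(x - 4)^2.

Check: the last factor x^2(x - 4)^2 is the minimal polynomial, and the product x^3(x - 4)^2 is the characteristic polynomial.

x, x^2(x - 4)^2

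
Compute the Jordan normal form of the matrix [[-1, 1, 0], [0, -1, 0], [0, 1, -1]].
The characteristic polynomial is det(xI - A) = (x + 1)^3, so the eigenvalues are -1 (algebraic multiplicity 3).

For λ = -1: rank(A + I) = 1, rank((A + I)^2) = 0. The eigenspace has dimension 3 - 1 = 2, so there are 2 Jordan blocks; the rank sequence gives block sizes [2, 1].

Assembling the blocks gives the Jordan form J above.

J = [[-1, 1, 0], [0, -1, 0], [0, 0, -1]]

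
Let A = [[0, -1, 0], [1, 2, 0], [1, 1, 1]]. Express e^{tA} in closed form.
e^{tA} = [[(1 - t)*e^{t}, -t*e^{t}, 0], [t*e^{t}, (t + 1)*e^{t}, 0], [t*e^{t}, t*e^{t}, e^{t}]]

A has Jordan form J = [[1, 1, 0], [0, 1, 0], [0, 0, 1]] with A = PJP^{-1}, so e^{tA} = P e^{tJ} P^{-1}.

For a Jordan block J_k(λ), e^{tJ_k(λ)} = e^{λt} · (I + tN + t^2 N^2/2! + ... + t^{k-1} N^{k-1}/(k-1)!) where N is the nilpotent superdiagonal part.

Assembling the blocks and conjugating back gives the entries of e^{tA} as shown above.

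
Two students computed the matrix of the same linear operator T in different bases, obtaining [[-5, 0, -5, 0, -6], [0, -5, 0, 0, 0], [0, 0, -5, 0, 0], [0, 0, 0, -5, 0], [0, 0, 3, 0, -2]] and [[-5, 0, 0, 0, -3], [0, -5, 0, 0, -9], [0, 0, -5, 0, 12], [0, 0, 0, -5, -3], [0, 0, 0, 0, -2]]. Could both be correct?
No.

Both have characteristic polynomial (x + 2)(x + 5)^4, but the minimal polynomial of A is (x + 2)(x + 5)^2 while the minimal polynomial of B is (x + 2)(x + 5). The minimal polynomial is a similarity invariant, so A and B are not similar.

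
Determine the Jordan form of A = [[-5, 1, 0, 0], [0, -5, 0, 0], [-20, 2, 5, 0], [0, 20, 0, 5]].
The characteristic polynomial is det(xI - A) = (x - 5)^2(x + 5)^2, so the eigenvalues are -5 (algebraic multiplicity 2), 5 (algebraic multiplicity 2).

For λ = -5: rank(A + 5I) = 3, rank((A + 5I)^2) = 2. The eigenspace has dimension 4 - 3 = 1, so there is 1 Jordan block; the rank sequence gives block sizes [2].

For λ = 5: rank(A - 5I) = 2. The eigenspace has dimension 4 - 2 = 2, so there are 2 Jordan blocks; the rank sequence gives block sizes [1, 1].

Assembling the blocks gives the Jordan form J above.

J = [[-5, 1, 0, 0], [0, -5, 0, 0], [0, 0, 5, 0], [0, 0, 0, 5]]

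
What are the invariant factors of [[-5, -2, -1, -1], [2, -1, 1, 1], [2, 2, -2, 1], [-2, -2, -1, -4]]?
x + 3, x + 3, (x + 3)^2

The Jordan structure of A has elementary divisors (x + 3)^2, (x + 3), (x + 3). Arranging the block sizes at each eigenvalue in decreasing order and taking row products gives the invariant factors.

Invariant factors (smallest first, each dividing the next): x + 3, x + 3, (x + 3)^2.

Check: the last factor (x + 3)^2 is the minimal polynomial, and the product (x + 3)^4 is the characteristic polynomial.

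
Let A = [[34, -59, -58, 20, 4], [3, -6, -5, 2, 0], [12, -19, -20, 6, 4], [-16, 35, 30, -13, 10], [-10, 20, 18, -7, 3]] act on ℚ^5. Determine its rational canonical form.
The invariant factors of A (the non-unit diagonal entries of the Smith normal form of xI - A over ℚ[x]) are x(x + 2)(x^3 + 3x - 2), each dividing the next. The characteristic polynomial is their product, x(x + 2)(x^3 + 3x - 2).

The rational canonical form is the block-diagonal matrix of companion matrices C(f_i):
R = [[0, 0, 0, 0, 0], [1, 0, 0, 0, 4], [0, 1, 0, 0, -4], [0, 0, 1, 0, -3], [0, 0, 0, 1, -2]].

Note the characteristic polynomial does not split into linear factors over ℚ, so A has no Jordan form over ℚ; the rational canonical form exists over any field.

R = [[0, 0, 0, 0, 0], [1, 0, 0, 0, 4], [0, 1, 0, 0, -4], [0, 0, 1, 0, -3], [0, 0, 0, 1, -2]]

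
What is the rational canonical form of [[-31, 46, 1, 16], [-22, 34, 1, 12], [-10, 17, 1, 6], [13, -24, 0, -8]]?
R = [[0, 0, 0, 20], [1, 0, 0, -3], [0, 1, 0, -2], [0, 0, 1, -4]]

The invariant factors of A (the non-unit diagonal entries of the Smith normal form of xI - A over ℚ[x]) are (x + 4)(x^3 + 2x - 5), each dividing the next. The characteristic polynomial is their product, (x + 4)(x^3 + 2x - 5).

The rational canonical form is the block-diagonal matrix of companion matrices C(f_i):
R = [[0, 0, 0, 20], [1, 0, 0, -3], [0, 1, 0, -2], [0, 0, 1, -4]].

Note the characteristic polynomial does not split into linear factors over ℚ, so A has no Jordan form over ℚ; the rational canonical form exists over any field.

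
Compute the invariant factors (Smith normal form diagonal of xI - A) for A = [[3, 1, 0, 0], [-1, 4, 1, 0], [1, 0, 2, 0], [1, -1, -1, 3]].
The Jordan structure of A has elementary divisors (x - 3)^3, (x - 3). Arranging the block sizes at each eigenvalue in decreasing order and taking row products gives the invariant factors.

Invariant factors (smallest first, each dividing the next): x - 3, (x - 3)^3.

Check: the last factor (x - 3)^3 is the minimal polynomial, and the product (x - 3)^4 is the characteristic polynomial.

x - 3, (x - 3)^3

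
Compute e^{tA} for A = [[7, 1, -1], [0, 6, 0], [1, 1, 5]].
A has Jordan form J = [[6, 1, 0], [0, 6, 0], [0, 0, 6]] with A = PJP^{-1}, so e^{tA} = P e^{tJ} P^{-1}.

For a Jordan block J_k(λ), e^{tJ_k(λ)} = e^{λt} · (I + tN + t^2 N^2/2! + ... + t^{k-1} N^{k-1}/(k-1)!) where N is the nilpotent superdiagonal part.

Assembling the blocks and conjugating back gives the entries of e^{tA} as shown above.

e^{tA} = [[(t + 1)*e^{6*t}, t*e^{6*t}, -t*e^{6*t}], [0, e^{6*t}, 0], [t*e^{6*t}, t*e^{6*t}, (1 - t)*e^{6*t}]]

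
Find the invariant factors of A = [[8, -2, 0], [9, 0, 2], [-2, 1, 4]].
(x - 4)^3

The Jordan structure of A has elementary divisors (x - 4)^3. Arranging the block sizes at each eigenvalue in decreasing order and taking row products gives the invariant factors.

Invariant factors (smallest first, each dividing the next): (x - 4)^3.

Check: the last factor (x - 4)^3 is the minimal polynomial, and the product (x - 4)^3 is the characteristic polynomial.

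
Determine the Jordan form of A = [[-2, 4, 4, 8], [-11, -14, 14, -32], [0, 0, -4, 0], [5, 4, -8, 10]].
J = [[-4, 1, 0, 0], [0, -4, 0, 0], [0, 0, -4, 0], [0, 0, 0, 2]]

The characteristic polynomial is det(xI - A) = (x - 2)(x + 4)^3, so the eigenvalues are -4 (algebraic multiplicity 3), 2 (algebraic multiplicity 1).

For λ = -4: rank(A + 4I) = 2, rank((A + 4I)^2) = 1. The eigenspace has dimension 4 - 2 = 2, so there are 2 Jordan blocks; the rank sequence gives block sizes [2, 1].

For λ = 2: algebraic multiplicity 1 gives one 1×1 block.

Assembling the blocks gives the Jordan form J above.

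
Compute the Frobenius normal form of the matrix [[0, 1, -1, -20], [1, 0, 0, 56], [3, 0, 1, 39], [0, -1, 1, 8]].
R = [[0, 0, 0, -12], [1, 0, 0, 31], [0, 1, 0, -27], [0, 0, 1, 9]]

The invariant factors of A (the non-unit diagonal entries of the Smith normal form of xI - A over ℚ[x]) are (x - 4)(x - 3)(x - 1)^2, each dividing the next. The characteristic polynomial is their product, (x - 4)(x - 3)(x - 1)^2.

The rational canonical form is the block-diagonal matrix of companion matrices C(f_i):
R = [[0, 0, 0, -12], [1, 0, 0, 31], [0, 1, 0, -27], [0, 0, 1, 9]].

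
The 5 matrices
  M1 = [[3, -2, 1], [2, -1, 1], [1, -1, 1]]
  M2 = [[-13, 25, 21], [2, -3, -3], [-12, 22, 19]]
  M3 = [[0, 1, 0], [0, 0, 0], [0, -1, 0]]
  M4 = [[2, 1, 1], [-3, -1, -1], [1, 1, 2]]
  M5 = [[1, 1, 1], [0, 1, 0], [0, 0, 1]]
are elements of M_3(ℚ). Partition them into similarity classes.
Characteristic polynomials: χ_{M1} = (x - 1)^3, χ_{M2} = (x - 1)^3, χ_{M3} = x^3, χ_{M4} = (x - 1)^3, χ_{M5} = (x - 1)^3.

{M1, M2, M4}: invariant factors (x - 1)^3.

{M3}: invariant factors x, x^2.

{M5}: invariant factors x - 1, (x - 1)^2.

Matrices are similar if and only if their invariant-factor lists agree; the partition into similarity classes is {M1, M2, M4}, {M3}, {M5}.

3 classes: {M1, M2, M4}, {M3}, {M5}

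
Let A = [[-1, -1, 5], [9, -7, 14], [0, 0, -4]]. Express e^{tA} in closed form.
A has Jordan form J = [[-4, 1, 0], [0, -4, 1], [0, 0, -4]] with A = PJP^{-1}, so e^{tA} = P e^{tJ} P^{-1}.

For a Jordan block J_k(λ), e^{tJ_k(λ)} = e^{λt} · (I + tN + t^2 N^2/2! + ... + t^{k-1} N^{k-1}/(k-1)!) where N is the nilpotent superdiagonal part.

Assembling the blocks and conjugating back gives the entries of e^{tA} as shown above.

e^{tA} = [[(3*t + 1)*e^{-4*t}, -t*e^{-4*t}, t*(t + 10)*e^{-4*t}/2], [9*t*e^{-4*t}, (1 - 3*t)*e^{-4*t}, t*(3*t + 28)*e^{-4*t}/2], [0, 0, e^{-4*t}]]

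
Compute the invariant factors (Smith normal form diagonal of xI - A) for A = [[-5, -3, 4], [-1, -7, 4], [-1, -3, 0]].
The Jordan structure of A has elementary divisors (x + 4)^2, (x + 4). Arranging the block sizes at each eigenvalue in decreasing order and taking row products gives the invariant factors.

Invariant factors (smallest first, each dividing the next): x + 4, (x + 4)^2.

Check: the last factor (x + 4)^2 is the minimal polynomial, and the product (x + 4)^3 is the characteristic polynomial.

x + 4, (x + 4)^2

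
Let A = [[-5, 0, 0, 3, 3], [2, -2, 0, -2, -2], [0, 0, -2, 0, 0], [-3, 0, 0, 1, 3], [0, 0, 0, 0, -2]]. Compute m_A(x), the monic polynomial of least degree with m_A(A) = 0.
The characteristic polynomial factors as (x + 2)^5. The minimal polynomial is ∏(x - λ)^{k_λ} where k_λ is the size of the largest Jordan block at λ.

For λ = -2: rank(A + 2I) = 1, and the largest Jordan block has size 2 (the smallest k with rank((A + 2I)^k) = rank((A + 2I)^(k+1))).

So m_A(x) = (x + 2)^2.

m_A(x) = (x + 2)^2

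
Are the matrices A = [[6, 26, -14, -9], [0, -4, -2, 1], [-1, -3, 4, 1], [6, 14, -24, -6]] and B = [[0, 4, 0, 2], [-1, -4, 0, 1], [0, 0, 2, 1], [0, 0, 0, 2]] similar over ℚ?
Yes.

Two matrices over a field are similar if and only if they have the same invariant factors.

Both A and B have characteristic polynomial (x - 2)^2(x + 2)^2 and minimal polynomial (x - 2)^2(x + 2)^2. Computing further, both have invariant factors (x - 2)^2(x + 2)^2. Hence A and B are similar.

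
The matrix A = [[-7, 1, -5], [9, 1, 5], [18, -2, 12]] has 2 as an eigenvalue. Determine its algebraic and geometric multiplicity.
The characteristic polynomial is (x - 2)^3, so the factor x - 2 appears with exponent 3: the algebraic multiplicity is 3.

rank(A - 2I) = 1, so the eigenspace has dimension 3 - 1 = 2: the geometric multiplicity is 2.

Since 2 < 3, A is not diagonalizable.

algebraic multiplicity 3, geometric multiplicity 2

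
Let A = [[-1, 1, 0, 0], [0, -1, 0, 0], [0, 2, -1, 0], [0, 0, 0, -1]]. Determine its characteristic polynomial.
χ_A(x) = (x + 1)^4

xI - A = [[x + 1, -1, 0, 0], [0, x + 1, 0, 0], [0, -2, x + 1, 0], [0, 0, 0, x + 1]].

Expanding det(xI - A) along the first row:
det(xI - A) = + (x + 1)·det([[x + 1, 0, 0], [-2, x + 1, 0], [0, 0, x + 1]]) - (-1)·det([[0, 0, 0], [0, x + 1, 0], [0, 0, x + 1]]) + (0)·det([[0, x + 1, 0], [0, -2, 0], [0, 0, x + 1]]) - (0)·det([[0, x + 1, 0], [0, -2, x + 1], [0, 0, 0]]).

Evaluating gives χ_A(x) = x^4 + 4x^3 + 6x^2 + 4x + 1 = (x + 1)^4.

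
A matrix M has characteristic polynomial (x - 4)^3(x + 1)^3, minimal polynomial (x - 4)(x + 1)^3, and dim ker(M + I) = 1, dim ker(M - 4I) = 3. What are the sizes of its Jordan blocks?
λ = -1: algebraic multiplicity 3 (exponent in χ_M), largest block size 3 (exponent in m_M), 1 block (geometric multiplicity). This forces block sizes [3].
λ = 4: algebraic multiplicity 3 (exponent in χ_M), largest block size 1 (exponent in m_M), 3 blocks (geometric multiplicity). These force block sizes [1, 1, 1].

Jordan blocks: (-1, 3), (4, 1), (4, 1), (4, 1)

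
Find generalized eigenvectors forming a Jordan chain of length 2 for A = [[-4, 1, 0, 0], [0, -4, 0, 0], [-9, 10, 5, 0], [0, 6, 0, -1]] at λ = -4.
v_1 = [[0, 1, -1, -2]]^T, v_2 = [[1, 0, 1, 0]]^T

We seek v_1 ∈ ker((A + 4I)^2) \ ker(A + 4I), then set v_{i+1} = (A + 4I) v_i.

One such chain is v_1 = [[0, 1, -1, -2]]^T, v_2 = [[1, 0, 1, 0]]^T. Check: (A + 4I) v_2 = [[0, 0, 0, 0]]^T = 0.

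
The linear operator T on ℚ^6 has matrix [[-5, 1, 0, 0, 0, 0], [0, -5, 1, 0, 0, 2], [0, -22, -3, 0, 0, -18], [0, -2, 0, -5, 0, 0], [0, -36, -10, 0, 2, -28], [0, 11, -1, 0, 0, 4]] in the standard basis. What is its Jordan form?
The characteristic polynomial is det(xI - A) = (x - 6)(x - 2)(x + 5)^4, so the eigenvalues are -5 (algebraic multiplicity 4), 2 (algebraic multiplicity 1), 6 (algebraic multiplicity 1).

For λ = -5: rank(A + 5I) = 4, rank((A + 5I)^2) = 3, rank((A + 5I)^3) = 2. The eigenspace has dimension 6 - 4 = 2, so there are 2 Jordan blocks; the rank sequence gives block sizes [3, 1].

For λ = 2: algebraic multiplicity 1 gives one 1×1 block.

For λ = 6: algebraic multiplicity 1 gives one 1×1 block.

Assembling the blocks gives the Jordan form J above.

J = [[-5, 1, 0, 0, 0, 0], [0, -5, 1, 0, 0, 0], [0, 0, -5, 0, 0, 0], [0, 0, 0, -5, 0, 0], [0, 0, 0, 0, 2, 0], [0, 0, 0, 0, 0, 6]]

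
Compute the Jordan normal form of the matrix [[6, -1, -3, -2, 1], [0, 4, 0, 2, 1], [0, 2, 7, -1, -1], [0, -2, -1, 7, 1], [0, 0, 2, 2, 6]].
The characteristic polynomial is det(xI - A) = (x - 6)^5, so the eigenvalues are 6 (algebraic multiplicity 5).

For λ = 6: rank(A - 6I) = 3, rank((A - 6I)^2) = 1, rank((A - 6I)^3) = 0. The eigenspace has dimension 5 - 3 = 2, so there are 2 Jordan blocks; the rank sequence gives block sizes [3, 2].

Assembling the blocks gives the Jordan form J above.

J = [[6, 1, 0, 0, 0], [0, 6, 1, 0, 0], [0, 0, 6, 0, 0], [0, 0, 0, 6, 1], [0, 0, 0, 0, 6]]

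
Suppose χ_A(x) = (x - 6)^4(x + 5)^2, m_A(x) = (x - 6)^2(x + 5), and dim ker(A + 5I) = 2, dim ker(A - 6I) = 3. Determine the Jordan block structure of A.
λ = -5: algebraic multiplicity 2 (exponent in χ_A), largest block size 1 (exponent in m_A), 2 blocks (geometric multiplicity). These force block sizes [1, 1].
λ = 6: algebraic multiplicity 4 (exponent in χ_A), largest block size 2 (exponent in m_A), 3 blocks (geometric multiplicity). These force block sizes [2, 1, 1].

Jordan blocks: (-5, 1), (-5, 1), (6, 2), (6, 1), (6, 1)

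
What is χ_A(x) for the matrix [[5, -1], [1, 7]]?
χ_A(x) = (x - 6)^2

xI - A = [[x - 5, 1], [-1, x - 7]].

Expanding det(xI - A) along the first row:
det(xI - A) = + (x - 5)·det([[x - 7]]) - (1)·det([[-1]]).

Evaluating gives χ_A(x) = x^2 - 12x + 36 = (x - 6)^2.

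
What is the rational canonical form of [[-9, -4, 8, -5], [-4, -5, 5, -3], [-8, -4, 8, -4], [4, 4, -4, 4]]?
The invariant factors of A (the non-unit diagonal entries of the Smith normal form of xI - A over ℚ[x]) are x^2 + x - 4, x^2 + x - 4, each dividing the next. The characteristic polynomial is their product, (x^2 + x - 4)^2.

The rational canonical form is the block-diagonal matrix of companion matrices C(f_i):
R = [[0, 4, 0, 0], [1, -1, 0, 0], [0, 0, 0, 4], [0, 0, 1, -1]].

Note the characteristic polynomial does not split into linear factors over ℚ, so A has no Jordan form over ℚ; the rational canonical form exists over any field.

R = [[0, 4, 0, 0], [1, -1, 0, 0], [0, 0, 0, 4], [0, 0, 1, -1]]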